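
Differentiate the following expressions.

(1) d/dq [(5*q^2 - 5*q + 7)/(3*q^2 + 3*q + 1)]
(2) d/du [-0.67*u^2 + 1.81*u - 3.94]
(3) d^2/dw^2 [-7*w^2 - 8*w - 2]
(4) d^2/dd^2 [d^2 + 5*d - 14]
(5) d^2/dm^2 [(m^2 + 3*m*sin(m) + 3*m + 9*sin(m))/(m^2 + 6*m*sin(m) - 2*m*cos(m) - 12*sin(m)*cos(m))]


(1) = 2*(15*q^2 - 16*q - 13)/(9*q^4 + 18*q^3 + 15*q^2 + 6*q + 1)
(2) = 1.81 - 1.34*u
(3) = -14
(4) = 2
(5) = ((m + 6*sin(m))^2*(m - 2*cos(m))^2*(-3*m*sin(m) - 9*sin(m) + 6*cos(m) + 2) - 2*((m^2 + 3*m*sin(m) + 3*m + 9*sin(m))*(-3*m*sin(m) + m*cos(m) + 2*sin(m) + 12*sin(2*m) + 6*cos(m) + 1) + 2*(3*m*cos(m) + 2*m + 3*sin(m) + 9*cos(m) + 3)*(m*sin(m) + 3*m*cos(m) + m + 3*sin(m) - cos(m) - 6*cos(2*m)))*(m^2 + 6*m*sin(m) - 2*m*cos(m) - 6*sin(2*m)) + 8*(m^2 + 3*m*sin(m) + 3*m + 9*sin(m))*(m*sin(m) + 3*m*cos(m) + m + 3*sin(m) - cos(m) - 6*cos(2*m))^2)/((m + 6*sin(m))^3*(m - 2*cos(m))^3)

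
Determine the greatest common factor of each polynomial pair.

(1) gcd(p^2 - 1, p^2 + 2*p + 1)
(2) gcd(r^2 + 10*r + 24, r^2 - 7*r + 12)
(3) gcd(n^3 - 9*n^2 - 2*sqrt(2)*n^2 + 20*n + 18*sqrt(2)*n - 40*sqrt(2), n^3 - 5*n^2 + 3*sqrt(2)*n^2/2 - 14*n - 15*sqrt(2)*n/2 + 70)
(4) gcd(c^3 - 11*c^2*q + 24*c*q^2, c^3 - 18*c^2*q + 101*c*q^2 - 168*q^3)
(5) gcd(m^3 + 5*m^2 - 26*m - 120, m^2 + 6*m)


(1) = p + 1
(2) = 1
(3) = gcd((n - 5)*(n - 4)*(n - 2*sqrt(2)), (n - 5)*(n - 2*sqrt(2))*(n + 7*sqrt(2)/2)) = n^2 + n*(-5 - 2*sqrt(2)) + 10*sqrt(2)
(4) = gcd(c*(c - 8*q)*(c - 3*q), (c - 8*q)*(c - 7*q)*(c - 3*q)) = c^2 - 11*c*q + 24*q^2
(5) = m + 6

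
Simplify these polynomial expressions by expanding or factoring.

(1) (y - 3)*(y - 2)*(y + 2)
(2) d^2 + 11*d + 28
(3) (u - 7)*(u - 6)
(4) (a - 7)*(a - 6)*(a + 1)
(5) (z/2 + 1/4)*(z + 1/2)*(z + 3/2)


(1) = y^3 - 3*y^2 - 4*y + 12
(2) = (d + 4)*(d + 7)
(3) = u^2 - 13*u + 42
(4) = a^3 - 12*a^2 + 29*a + 42
(5) = z^3/2 + 5*z^2/4 + 7*z/8 + 3/16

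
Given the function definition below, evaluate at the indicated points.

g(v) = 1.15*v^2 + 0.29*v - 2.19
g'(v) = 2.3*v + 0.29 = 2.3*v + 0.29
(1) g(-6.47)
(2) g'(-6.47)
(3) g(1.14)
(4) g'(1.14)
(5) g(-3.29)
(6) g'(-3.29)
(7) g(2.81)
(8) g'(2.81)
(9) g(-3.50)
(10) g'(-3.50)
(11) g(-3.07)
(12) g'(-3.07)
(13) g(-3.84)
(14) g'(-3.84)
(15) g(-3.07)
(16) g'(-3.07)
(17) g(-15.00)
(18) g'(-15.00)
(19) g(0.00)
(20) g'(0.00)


(1) = 44.07
(2) = -14.59
(3) = -0.36
(4) = 2.91
(5) = 9.30
(6) = -7.28
(7) = 7.71
(8) = 6.75
(9) = 10.88
(10) = -7.76
(11) = 7.76
(12) = -6.77
(13) = 13.65
(14) = -8.54
(15) = 7.76
(16) = -6.77
(17) = 252.21
(18) = -34.21
(19) = -2.19
(20) = 0.29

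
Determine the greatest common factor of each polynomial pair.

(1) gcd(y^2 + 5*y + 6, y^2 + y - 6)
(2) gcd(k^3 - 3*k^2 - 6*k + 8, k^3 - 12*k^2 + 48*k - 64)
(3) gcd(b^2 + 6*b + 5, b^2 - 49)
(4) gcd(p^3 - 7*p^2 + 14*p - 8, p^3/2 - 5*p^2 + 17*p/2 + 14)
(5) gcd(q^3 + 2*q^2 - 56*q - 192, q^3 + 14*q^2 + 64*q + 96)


(1) = y + 3
(2) = gcd((k - 4)*(k - 1)*(k + 2), (k - 4)^3) = k - 4
(3) = gcd((b + 1)*(b + 5), (b - 7)*(b + 7)) = 1
(4) = gcd((p - 4)*(p - 2)*(p - 1), (p/2 + 1/2)*(p - 7)*(p - 4)) = p - 4
(5) = q^2 + 10*q + 24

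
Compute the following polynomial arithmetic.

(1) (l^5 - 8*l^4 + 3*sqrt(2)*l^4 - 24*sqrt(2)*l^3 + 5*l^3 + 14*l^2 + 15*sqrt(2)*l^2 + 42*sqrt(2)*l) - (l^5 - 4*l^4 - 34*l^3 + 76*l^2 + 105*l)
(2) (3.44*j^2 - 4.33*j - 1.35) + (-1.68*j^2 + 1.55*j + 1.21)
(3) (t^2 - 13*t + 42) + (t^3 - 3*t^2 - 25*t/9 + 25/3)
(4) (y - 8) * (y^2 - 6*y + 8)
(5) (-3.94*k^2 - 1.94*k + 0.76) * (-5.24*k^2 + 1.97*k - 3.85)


(1) = -4*l^4 + 3*sqrt(2)*l^4 - 24*sqrt(2)*l^3 + 39*l^3 - 62*l^2 + 15*sqrt(2)*l^2 - 105*l + 42*sqrt(2)*l
(2) = 1.76*j^2 - 2.78*j - 0.14
(3) = t^3 - 2*t^2 - 142*t/9 + 151/3
(4) = y^3 - 14*y^2 + 56*y - 64
(5) = 20.6456*k^4 + 2.4038*k^3 + 7.3648*k^2 + 8.9662*k - 2.926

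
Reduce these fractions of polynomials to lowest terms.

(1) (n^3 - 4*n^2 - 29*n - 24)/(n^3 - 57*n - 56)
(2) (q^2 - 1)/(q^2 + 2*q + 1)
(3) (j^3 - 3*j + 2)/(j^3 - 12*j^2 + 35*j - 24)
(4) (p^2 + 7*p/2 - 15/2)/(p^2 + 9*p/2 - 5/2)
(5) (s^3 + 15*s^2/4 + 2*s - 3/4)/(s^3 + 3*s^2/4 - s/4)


(1) = (n + 3)/(n + 7)
(2) = (q - 1)/(q + 1)
(3) = (j^2 + j - 2)/(j^2 - 11*j + 24)
(4) = (2*p - 3)/(2*p - 1)
(5) = (s + 3)/s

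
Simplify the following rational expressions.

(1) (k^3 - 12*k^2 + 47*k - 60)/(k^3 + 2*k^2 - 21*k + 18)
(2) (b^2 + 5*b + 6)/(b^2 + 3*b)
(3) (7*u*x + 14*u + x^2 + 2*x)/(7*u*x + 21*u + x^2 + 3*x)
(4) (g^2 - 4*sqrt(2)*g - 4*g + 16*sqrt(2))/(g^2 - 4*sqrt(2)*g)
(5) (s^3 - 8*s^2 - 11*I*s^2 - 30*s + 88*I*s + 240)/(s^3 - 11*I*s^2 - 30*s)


(1) = (k^2 - 9*k + 20)/(k^2 + 5*k - 6)
(2) = (b + 2)/b
(3) = (x + 2)/(x + 3)
(4) = (g - 4)/g
(5) = (s - 8)/s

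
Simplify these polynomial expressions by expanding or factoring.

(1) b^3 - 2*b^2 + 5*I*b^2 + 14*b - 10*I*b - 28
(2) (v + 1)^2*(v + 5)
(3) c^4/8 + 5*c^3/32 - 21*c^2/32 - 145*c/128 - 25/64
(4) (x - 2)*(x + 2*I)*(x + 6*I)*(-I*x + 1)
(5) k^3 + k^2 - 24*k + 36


(1) = (b - 2)*(b - 2*I)*(b + 7*I)
(2) = v^3 + 7*v^2 + 11*v + 5
(3) = (c/4 + 1/2)*(c/2 + 1/4)*(c - 5/2)*(c + 5/4)
(4) = -I*x^4 + 9*x^3 + 2*I*x^3 - 18*x^2 + 20*I*x^2 - 12*x - 40*I*x + 24
(5) = (k - 3)*(k - 2)*(k + 6)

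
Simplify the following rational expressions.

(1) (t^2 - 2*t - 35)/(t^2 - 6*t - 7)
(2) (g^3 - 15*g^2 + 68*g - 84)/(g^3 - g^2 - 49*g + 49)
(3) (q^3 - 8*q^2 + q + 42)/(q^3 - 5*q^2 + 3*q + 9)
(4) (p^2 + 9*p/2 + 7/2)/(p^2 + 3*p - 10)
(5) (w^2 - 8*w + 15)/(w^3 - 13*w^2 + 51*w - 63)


(1) = (t + 5)/(t + 1)
(2) = (g^2 - 8*g + 12)/(g^2 + 6*g - 7)
(3) = (q^2 - 5*q - 14)/(q^2 - 2*q - 3)
(4) = (2*p^2 + 9*p + 7)/(2*p^2 + 6*p - 20)
(5) = (w - 5)/(w^2 - 10*w + 21)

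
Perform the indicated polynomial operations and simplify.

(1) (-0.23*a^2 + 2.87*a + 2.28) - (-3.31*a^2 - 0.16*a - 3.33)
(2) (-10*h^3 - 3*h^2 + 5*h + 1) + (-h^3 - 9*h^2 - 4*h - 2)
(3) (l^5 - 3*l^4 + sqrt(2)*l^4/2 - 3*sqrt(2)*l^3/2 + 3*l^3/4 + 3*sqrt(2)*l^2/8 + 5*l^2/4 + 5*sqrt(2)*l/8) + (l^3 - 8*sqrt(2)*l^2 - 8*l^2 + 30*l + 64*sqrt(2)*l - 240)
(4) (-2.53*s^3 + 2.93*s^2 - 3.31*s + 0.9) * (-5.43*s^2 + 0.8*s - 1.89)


(1) = 3.08*a^2 + 3.03*a + 5.61
(2) = -11*h^3 - 12*h^2 + h - 1
(3) = l^5 - 3*l^4 + sqrt(2)*l^4/2 - 3*sqrt(2)*l^3/2 + 7*l^3/4 - 61*sqrt(2)*l^2/8 - 27*l^2/4 + 30*l + 517*sqrt(2)*l/8 - 240
(4) = 13.7379*s^5 - 17.9339*s^4 + 25.099*s^3 - 13.0727*s^2 + 6.9759*s - 1.701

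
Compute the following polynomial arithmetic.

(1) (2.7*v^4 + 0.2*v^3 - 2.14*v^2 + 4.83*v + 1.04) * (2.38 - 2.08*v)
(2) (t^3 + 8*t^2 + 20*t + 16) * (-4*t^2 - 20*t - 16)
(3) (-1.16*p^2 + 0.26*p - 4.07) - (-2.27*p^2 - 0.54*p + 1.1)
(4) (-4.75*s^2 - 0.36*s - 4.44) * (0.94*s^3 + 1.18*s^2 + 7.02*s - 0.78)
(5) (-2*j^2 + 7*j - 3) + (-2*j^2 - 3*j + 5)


(1) = -5.616*v^5 + 6.01*v^4 + 4.9272*v^3 - 15.1396*v^2 + 9.3322*v + 2.4752
(2) = -4*t^5 - 52*t^4 - 256*t^3 - 592*t^2 - 640*t - 256
(3) = 1.11*p^2 + 0.8*p - 5.17
(4) = -4.465*s^5 - 5.9434*s^4 - 37.9434*s^3 - 4.0614*s^2 - 30.888*s + 3.4632
(5) = -4*j^2 + 4*j + 2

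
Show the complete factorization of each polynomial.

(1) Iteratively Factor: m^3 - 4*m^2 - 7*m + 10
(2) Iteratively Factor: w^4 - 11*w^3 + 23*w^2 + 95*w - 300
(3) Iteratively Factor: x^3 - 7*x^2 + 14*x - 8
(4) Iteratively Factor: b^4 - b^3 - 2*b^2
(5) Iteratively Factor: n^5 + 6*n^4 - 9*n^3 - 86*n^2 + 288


(1) = (m - 1)*(m^2 - 3*m - 10) = (m - 1)*(m + 2)*(m - 5)
(2) = (w + 3)*(w^3 - 14*w^2 + 65*w - 100) = (w - 5)*(w + 3)*(w^2 - 9*w + 20) = (w - 5)*(w - 4)*(w + 3)*(w - 5)
(3) = (x - 4)*(x^2 - 3*x + 2) = (x - 4)*(x - 2)*(x - 1)
(4) = (b + 1)*(b^3 - 2*b^2) = (b - 2)*(b + 1)*(b^2) = b*(b - 2)*(b + 1)*(b)
(5) = (n + 4)*(n^4 + 2*n^3 - 17*n^2 - 18*n + 72) = (n - 3)*(n + 4)*(n^3 + 5*n^2 - 2*n - 24) = (n - 3)*(n - 2)*(n + 4)*(n^2 + 7*n + 12) = (n - 3)*(n - 2)*(n + 3)*(n + 4)*(n + 4)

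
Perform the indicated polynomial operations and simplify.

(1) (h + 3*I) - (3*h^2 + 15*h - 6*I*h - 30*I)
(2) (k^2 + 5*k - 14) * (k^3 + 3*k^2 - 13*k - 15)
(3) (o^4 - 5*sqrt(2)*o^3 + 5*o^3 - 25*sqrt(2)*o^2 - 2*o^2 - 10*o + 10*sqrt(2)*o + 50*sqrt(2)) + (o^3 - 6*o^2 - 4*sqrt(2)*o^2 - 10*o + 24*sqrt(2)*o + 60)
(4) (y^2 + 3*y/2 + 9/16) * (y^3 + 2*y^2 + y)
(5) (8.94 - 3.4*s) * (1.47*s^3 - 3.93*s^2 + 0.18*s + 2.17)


(1) = -3*h^2 - 14*h + 6*I*h + 33*I
(2) = k^5 + 8*k^4 - 12*k^3 - 122*k^2 + 107*k + 210
(3) = o^4 - 5*sqrt(2)*o^3 + 6*o^3 - 29*sqrt(2)*o^2 - 8*o^2 - 20*o + 34*sqrt(2)*o + 60 + 50*sqrt(2)
(4) = y^5 + 7*y^4/2 + 73*y^3/16 + 21*y^2/8 + 9*y/16
(5) = -4.998*s^4 + 26.5038*s^3 - 35.7462*s^2 - 5.7688*s + 19.3998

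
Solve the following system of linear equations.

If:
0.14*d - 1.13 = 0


Then:
d = 8.07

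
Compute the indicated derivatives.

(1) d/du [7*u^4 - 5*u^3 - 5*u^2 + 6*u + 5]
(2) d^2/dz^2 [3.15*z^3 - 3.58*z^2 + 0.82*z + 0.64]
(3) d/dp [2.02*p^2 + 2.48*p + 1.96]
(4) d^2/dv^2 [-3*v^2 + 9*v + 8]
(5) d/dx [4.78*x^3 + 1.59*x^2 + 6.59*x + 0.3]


(1) = 28*u^3 - 15*u^2 - 10*u + 6
(2) = 18.9*z - 7.16
(3) = 4.04*p + 2.48
(4) = -6
(5) = 14.34*x^2 + 3.18*x + 6.59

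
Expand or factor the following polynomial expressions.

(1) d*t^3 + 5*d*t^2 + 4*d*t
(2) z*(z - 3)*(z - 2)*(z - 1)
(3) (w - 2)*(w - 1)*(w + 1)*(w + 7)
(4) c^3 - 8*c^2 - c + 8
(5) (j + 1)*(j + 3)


(1) = t*(t + 4)*(d*t + d)
(2) = z^4 - 6*z^3 + 11*z^2 - 6*z
(3) = w^4 + 5*w^3 - 15*w^2 - 5*w + 14
(4) = (c - 8)*(c - 1)*(c + 1)
(5) = j^2 + 4*j + 3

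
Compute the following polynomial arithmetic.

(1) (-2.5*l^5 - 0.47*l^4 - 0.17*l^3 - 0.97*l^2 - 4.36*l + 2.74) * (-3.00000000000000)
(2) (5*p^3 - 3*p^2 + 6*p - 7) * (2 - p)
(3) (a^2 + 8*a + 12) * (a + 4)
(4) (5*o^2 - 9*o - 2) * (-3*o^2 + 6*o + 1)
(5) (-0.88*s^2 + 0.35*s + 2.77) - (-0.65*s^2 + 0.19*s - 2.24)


(1) = 7.5*l^5 + 1.41*l^4 + 0.51*l^3 + 2.91*l^2 + 13.08*l - 8.22
(2) = -5*p^4 + 13*p^3 - 12*p^2 + 19*p - 14
(3) = a^3 + 12*a^2 + 44*a + 48
(4) = -15*o^4 + 57*o^3 - 43*o^2 - 21*o - 2
(5) = -0.23*s^2 + 0.16*s + 5.01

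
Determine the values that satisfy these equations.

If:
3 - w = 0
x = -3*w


Then:
w = 3
x = -9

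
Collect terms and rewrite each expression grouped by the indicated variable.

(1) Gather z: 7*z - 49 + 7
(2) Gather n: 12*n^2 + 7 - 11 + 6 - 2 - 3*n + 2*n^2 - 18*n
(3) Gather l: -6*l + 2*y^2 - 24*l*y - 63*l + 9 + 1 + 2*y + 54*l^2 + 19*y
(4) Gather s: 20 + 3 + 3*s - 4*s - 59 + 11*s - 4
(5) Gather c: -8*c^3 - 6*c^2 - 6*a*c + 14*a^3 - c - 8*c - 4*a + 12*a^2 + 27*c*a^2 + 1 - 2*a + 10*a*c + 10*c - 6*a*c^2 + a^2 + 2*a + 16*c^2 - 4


(1) = 7*z - 42
(2) = 14*n^2 - 21*n
(3) = 54*l^2 + l*(-24*y - 69) + 2*y^2 + 21*y + 10
(4) = 10*s - 40
(5) = 14*a^3 + 13*a^2 - 4*a - 8*c^3 + c^2*(10 - 6*a) + c*(27*a^2 + 4*a + 1) - 3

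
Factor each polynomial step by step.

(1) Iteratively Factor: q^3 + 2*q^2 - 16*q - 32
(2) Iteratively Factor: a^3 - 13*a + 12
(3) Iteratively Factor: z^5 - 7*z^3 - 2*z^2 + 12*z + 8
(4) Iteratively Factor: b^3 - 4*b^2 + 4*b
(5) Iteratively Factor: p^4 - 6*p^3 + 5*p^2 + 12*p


(1) = (q - 4)*(q^2 + 6*q + 8) = (q - 4)*(q + 4)*(q + 2)
(2) = (a + 4)*(a^2 - 4*a + 3) = (a - 1)*(a + 4)*(a - 3)
(3) = (z + 2)*(z^4 - 2*z^3 - 3*z^2 + 4*z + 4) = (z + 1)*(z + 2)*(z^3 - 3*z^2 + 4) = (z - 2)*(z + 1)*(z + 2)*(z^2 - z - 2) = (z - 2)*(z + 1)^2*(z + 2)*(z - 2)
(4) = (b - 2)*(b^2 - 2*b) = (b - 2)^2*(b)
(5) = (p - 3)*(p^3 - 3*p^2 - 4*p) = (p - 4)*(p - 3)*(p^2 + p) = (p - 4)*(p - 3)*(p + 1)*(p)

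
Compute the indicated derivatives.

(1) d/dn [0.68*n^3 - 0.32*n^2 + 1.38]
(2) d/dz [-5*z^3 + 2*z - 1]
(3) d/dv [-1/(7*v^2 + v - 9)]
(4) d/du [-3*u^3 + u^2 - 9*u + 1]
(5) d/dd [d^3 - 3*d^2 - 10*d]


(1) = n*(2.04*n - 0.64)
(2) = 2 - 15*z^2
(3) = (14*v + 1)/(7*v^2 + v - 9)^2
(4) = -9*u^2 + 2*u - 9
(5) = 3*d^2 - 6*d - 10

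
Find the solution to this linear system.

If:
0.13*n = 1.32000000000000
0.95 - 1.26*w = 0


Then:
n = 10.15
w = 0.75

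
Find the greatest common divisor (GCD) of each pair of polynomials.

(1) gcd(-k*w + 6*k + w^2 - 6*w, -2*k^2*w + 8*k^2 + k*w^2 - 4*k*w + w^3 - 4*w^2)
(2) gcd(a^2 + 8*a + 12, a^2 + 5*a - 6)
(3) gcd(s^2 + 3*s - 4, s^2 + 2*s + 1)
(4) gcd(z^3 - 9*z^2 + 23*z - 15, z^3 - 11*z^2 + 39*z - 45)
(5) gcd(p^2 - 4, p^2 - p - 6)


(1) = gcd((-k + w)*(w - 6), (-k + w)*(2*k + w)*(w - 4)) = -k + w
(2) = a + 6
(3) = gcd((s - 1)*(s + 4), (s + 1)^2) = 1
(4) = gcd((z - 5)*(z - 3)*(z - 1), (z - 5)*(z - 3)^2) = z^2 - 8*z + 15
(5) = p + 2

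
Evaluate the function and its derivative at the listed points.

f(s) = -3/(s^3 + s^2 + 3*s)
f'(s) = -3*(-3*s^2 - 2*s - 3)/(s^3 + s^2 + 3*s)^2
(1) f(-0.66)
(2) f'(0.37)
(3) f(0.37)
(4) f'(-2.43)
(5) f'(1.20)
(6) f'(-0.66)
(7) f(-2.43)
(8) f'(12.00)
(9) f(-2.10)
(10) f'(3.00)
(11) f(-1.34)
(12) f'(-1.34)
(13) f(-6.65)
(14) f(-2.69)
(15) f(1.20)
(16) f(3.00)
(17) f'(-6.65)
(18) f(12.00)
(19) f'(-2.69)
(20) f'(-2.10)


(1) = 1.64
(2) = 7.40
(3) = -2.31
(4) = 0.19
(5) = 0.64
(6) = 2.67
(7) = 0.19
(8) = 0.00
(9) = 0.27
(10) = 0.05
(11) = 0.65
(12) = 0.80
(13) = 0.01
(14) = 0.15
(15) = -0.44
(16) = -0.07
(17) = 0.01
(18) = -0.00
(19) = 0.14
(20) = 0.29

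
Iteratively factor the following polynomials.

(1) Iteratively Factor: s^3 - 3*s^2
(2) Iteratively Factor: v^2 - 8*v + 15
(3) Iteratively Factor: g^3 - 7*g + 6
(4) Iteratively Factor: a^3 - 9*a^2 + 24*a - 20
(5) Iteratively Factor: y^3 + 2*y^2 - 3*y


(1) = (s)*(s^2 - 3*s) = s^2*(s - 3)
(2) = (v - 5)*(v - 3)
(3) = (g - 2)*(g^2 + 2*g - 3) = (g - 2)*(g + 3)*(g - 1)
(4) = (a - 5)*(a^2 - 4*a + 4) = (a - 5)*(a - 2)*(a - 2)
(5) = (y + 3)*(y^2 - y) = y*(y + 3)*(y - 1)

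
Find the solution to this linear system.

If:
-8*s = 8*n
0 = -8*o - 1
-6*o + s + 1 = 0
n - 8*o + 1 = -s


Then:
No Solution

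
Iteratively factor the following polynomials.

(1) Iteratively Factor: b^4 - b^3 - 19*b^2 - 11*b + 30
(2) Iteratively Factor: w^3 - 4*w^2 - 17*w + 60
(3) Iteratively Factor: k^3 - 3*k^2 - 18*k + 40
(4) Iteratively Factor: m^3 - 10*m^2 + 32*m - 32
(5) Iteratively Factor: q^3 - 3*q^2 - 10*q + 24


(1) = (b + 3)*(b^3 - 4*b^2 - 7*b + 10) = (b - 1)*(b + 3)*(b^2 - 3*b - 10) = (b - 1)*(b + 2)*(b + 3)*(b - 5)
(2) = (w - 3)*(w^2 - w - 20) = (w - 3)*(w + 4)*(w - 5)
(3) = (k - 2)*(k^2 - k - 20) = (k - 2)*(k + 4)*(k - 5)
(4) = (m - 4)*(m^2 - 6*m + 8) = (m - 4)^2*(m - 2)
(5) = (q - 4)*(q^2 + q - 6) = (q - 4)*(q - 2)*(q + 3)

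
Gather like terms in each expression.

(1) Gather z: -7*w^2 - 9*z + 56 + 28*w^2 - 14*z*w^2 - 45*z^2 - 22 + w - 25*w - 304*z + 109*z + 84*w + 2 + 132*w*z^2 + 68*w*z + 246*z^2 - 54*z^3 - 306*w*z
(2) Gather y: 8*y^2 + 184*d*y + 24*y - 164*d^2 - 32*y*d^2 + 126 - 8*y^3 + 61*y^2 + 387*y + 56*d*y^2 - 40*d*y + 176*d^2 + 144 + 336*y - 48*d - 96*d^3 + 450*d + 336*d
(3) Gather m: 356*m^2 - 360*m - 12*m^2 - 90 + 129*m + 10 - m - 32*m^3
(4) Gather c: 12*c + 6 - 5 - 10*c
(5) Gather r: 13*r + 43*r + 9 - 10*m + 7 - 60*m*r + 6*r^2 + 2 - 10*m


(1) = 21*w^2 + 60*w - 54*z^3 + z^2*(132*w + 201) + z*(-14*w^2 - 238*w - 204) + 36
(2) = -96*d^3 + 12*d^2 + 738*d - 8*y^3 + y^2*(56*d + 69) + y*(-32*d^2 + 144*d + 747) + 270
(3) = -32*m^3 + 344*m^2 - 232*m - 80
(4) = 2*c + 1
(5) = -20*m + 6*r^2 + r*(56 - 60*m) + 18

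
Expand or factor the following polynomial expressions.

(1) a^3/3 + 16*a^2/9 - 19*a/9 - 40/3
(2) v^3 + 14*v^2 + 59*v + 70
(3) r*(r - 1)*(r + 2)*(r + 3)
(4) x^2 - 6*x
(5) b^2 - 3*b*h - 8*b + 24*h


(1) = (a/3 + 1)*(a - 8/3)*(a + 5)
(2) = (v + 2)*(v + 5)*(v + 7)
(3) = r^4 + 4*r^3 + r^2 - 6*r
(4) = x*(x - 6)
(5) = (b - 8)*(b - 3*h)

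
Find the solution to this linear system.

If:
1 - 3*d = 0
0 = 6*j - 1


Then:
d = 1/3
j = 1/6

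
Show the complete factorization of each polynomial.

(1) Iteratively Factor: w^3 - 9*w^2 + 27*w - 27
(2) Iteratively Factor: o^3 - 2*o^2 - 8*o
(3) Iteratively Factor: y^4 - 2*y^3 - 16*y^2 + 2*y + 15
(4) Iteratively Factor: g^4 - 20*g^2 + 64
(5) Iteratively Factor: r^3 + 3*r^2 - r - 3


(1) = (w - 3)*(w^2 - 6*w + 9) = (w - 3)^2*(w - 3)
(2) = (o)*(o^2 - 2*o - 8) = o*(o + 2)*(o - 4)
(3) = (y + 1)*(y^3 - 3*y^2 - 13*y + 15) = (y - 5)*(y + 1)*(y^2 + 2*y - 3) = (y - 5)*(y - 1)*(y + 1)*(y + 3)
(4) = (g + 4)*(g^3 - 4*g^2 - 4*g + 16) = (g - 4)*(g + 4)*(g^2 - 4) = (g - 4)*(g - 2)*(g + 4)*(g + 2)
(5) = (r + 3)*(r^2 - 1) = (r - 1)*(r + 3)*(r + 1)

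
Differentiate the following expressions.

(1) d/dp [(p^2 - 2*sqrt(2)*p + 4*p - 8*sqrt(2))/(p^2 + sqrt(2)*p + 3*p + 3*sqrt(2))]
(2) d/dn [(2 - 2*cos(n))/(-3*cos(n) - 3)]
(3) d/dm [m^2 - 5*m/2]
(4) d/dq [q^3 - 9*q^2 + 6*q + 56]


(1) = (-p^2 + 3*sqrt(2)*p^2 + 22*sqrt(2)*p + 4 + 36*sqrt(2))/(p^4 + 2*sqrt(2)*p^3 + 6*p^3 + 11*p^2 + 12*sqrt(2)*p^2 + 12*p + 18*sqrt(2)*p + 18)
(2) = -4*sin(n)/(3*(cos(n) + 1)^2)
(3) = 2*m - 5/2
(4) = 3*q^2 - 18*q + 6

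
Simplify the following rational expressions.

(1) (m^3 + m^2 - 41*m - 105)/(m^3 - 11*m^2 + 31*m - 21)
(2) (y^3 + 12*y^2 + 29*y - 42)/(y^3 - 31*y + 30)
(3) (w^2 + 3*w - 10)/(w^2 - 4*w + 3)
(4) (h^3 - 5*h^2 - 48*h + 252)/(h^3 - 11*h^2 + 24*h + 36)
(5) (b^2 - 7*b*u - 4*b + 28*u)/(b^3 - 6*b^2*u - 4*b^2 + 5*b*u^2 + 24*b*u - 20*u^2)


(1) = (m^2 + 8*m + 15)/(m^2 - 4*m + 3)
(2) = (y + 7)/(y - 5)
(3) = (w^2 + 3*w - 10)/(w^2 - 4*w + 3)
(4) = (h + 7)/(h + 1)
(5) = (b - 7*u)/(b^2 - 6*b*u + 5*u^2)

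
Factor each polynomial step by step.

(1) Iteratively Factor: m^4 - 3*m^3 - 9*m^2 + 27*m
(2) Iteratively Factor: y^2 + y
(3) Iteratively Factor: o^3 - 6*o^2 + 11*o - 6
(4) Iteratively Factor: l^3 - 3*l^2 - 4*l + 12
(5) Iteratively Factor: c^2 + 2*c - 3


(1) = (m - 3)*(m^3 - 9*m) = (m - 3)*(m + 3)*(m^2 - 3*m) = m*(m - 3)*(m + 3)*(m - 3)
(2) = (y + 1)*(y)
(3) = (o - 3)*(o^2 - 3*o + 2) = (o - 3)*(o - 1)*(o - 2)
(4) = (l - 2)*(l^2 - l - 6) = (l - 3)*(l - 2)*(l + 2)
(5) = (c - 1)*(c + 3)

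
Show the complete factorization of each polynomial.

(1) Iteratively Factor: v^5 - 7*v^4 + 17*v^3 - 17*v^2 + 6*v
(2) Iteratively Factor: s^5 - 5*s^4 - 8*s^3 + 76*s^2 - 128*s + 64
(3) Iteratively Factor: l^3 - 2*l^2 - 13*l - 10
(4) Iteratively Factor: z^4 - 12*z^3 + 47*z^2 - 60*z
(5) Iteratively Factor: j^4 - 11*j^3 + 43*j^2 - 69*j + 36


(1) = (v - 1)*(v^4 - 6*v^3 + 11*v^2 - 6*v) = (v - 2)*(v - 1)*(v^3 - 4*v^2 + 3*v) = (v - 3)*(v - 2)*(v - 1)*(v^2 - v) = (v - 3)*(v - 2)*(v - 1)^2*(v)
(2) = (s - 2)*(s^4 - 3*s^3 - 14*s^2 + 48*s - 32) = (s - 4)*(s - 2)*(s^3 + s^2 - 10*s + 8) = (s - 4)*(s - 2)^2*(s^2 + 3*s - 4) = (s - 4)*(s - 2)^2*(s + 4)*(s - 1)
(3) = (l - 5)*(l^2 + 3*l + 2) = (l - 5)*(l + 2)*(l + 1)
(4) = (z - 4)*(z^3 - 8*z^2 + 15*z) = (z - 4)*(z - 3)*(z^2 - 5*z) = (z - 5)*(z - 4)*(z - 3)*(z)
(5) = (j - 4)*(j^3 - 7*j^2 + 15*j - 9) = (j - 4)*(j - 3)*(j^2 - 4*j + 3) = (j - 4)*(j - 3)*(j - 1)*(j - 3)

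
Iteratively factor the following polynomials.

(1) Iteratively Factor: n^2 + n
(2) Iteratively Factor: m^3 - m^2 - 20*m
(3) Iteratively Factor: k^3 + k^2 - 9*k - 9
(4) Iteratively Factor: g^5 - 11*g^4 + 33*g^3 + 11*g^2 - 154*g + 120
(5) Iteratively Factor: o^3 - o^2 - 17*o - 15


(1) = (n + 1)*(n)
(2) = (m)*(m^2 - m - 20) = m*(m - 5)*(m + 4)
(3) = (k - 3)*(k^2 + 4*k + 3) = (k - 3)*(k + 1)*(k + 3)
(4) = (g - 5)*(g^4 - 6*g^3 + 3*g^2 + 26*g - 24) = (g - 5)*(g - 1)*(g^3 - 5*g^2 - 2*g + 24) = (g - 5)*(g - 1)*(g + 2)*(g^2 - 7*g + 12) = (g - 5)*(g - 3)*(g - 1)*(g + 2)*(g - 4)
(5) = (o + 3)*(o^2 - 4*o - 5) = (o - 5)*(o + 3)*(o + 1)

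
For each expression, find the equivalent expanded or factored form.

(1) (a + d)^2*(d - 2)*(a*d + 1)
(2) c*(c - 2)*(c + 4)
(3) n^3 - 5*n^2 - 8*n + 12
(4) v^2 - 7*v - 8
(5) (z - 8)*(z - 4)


(1) = a^3*d^2 - 2*a^3*d + 2*a^2*d^3 - 4*a^2*d^2 + a^2*d - 2*a^2 + a*d^4 - 2*a*d^3 + 2*a*d^2 - 4*a*d + d^3 - 2*d^2
(2) = c^3 + 2*c^2 - 8*c
(3) = (n - 6)*(n - 1)*(n + 2)
(4) = (v - 8)*(v + 1)
(5) = z^2 - 12*z + 32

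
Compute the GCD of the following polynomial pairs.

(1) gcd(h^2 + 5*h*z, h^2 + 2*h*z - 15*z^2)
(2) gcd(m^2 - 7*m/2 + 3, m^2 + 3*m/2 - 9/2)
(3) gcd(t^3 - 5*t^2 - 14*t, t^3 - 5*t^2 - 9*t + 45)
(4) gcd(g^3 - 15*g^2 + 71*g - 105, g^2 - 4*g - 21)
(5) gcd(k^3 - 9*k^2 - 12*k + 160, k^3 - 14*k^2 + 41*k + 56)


(1) = gcd(h*(h + 5*z), (h - 3*z)*(h + 5*z)) = h + 5*z
(2) = m - 3/2
(3) = 1
(4) = g - 7
(5) = gcd((k - 8)*(k - 5)*(k + 4), (k - 8)*(k - 7)*(k + 1)) = k - 8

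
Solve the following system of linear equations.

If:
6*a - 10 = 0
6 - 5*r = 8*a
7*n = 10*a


Then:
a = 5/3
n = 50/21
r = -22/15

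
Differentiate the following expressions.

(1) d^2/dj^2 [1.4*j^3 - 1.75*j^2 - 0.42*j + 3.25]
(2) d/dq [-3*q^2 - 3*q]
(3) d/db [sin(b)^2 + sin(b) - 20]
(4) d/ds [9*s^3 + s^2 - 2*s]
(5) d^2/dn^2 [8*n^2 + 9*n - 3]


(1) = 8.4*j - 3.5
(2) = -6*q - 3
(3) = sin(2*b) + cos(b)
(4) = 27*s^2 + 2*s - 2
(5) = 16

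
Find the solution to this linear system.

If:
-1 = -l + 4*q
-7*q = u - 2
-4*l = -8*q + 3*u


Then:
l = 53/13
q = 10/13
u = -44/13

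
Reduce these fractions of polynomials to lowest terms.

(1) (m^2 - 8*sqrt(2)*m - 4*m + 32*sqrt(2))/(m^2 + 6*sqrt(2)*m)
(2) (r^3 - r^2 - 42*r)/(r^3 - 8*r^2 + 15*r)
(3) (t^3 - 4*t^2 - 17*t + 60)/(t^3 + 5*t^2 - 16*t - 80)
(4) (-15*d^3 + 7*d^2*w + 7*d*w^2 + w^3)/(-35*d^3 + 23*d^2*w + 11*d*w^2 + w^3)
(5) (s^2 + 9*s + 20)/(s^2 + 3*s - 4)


(1) = (m^2 + m*(-8*sqrt(2) - 4) + 32*sqrt(2))/(m^2 + 6*sqrt(2)*m)
(2) = (r^2 - r - 42)/(r^2 - 8*r + 15)
(3) = (t^2 - 8*t + 15)/(t^2 + t - 20)
(4) = (3*d + w)/(7*d + w)
(5) = (s + 5)/(s - 1)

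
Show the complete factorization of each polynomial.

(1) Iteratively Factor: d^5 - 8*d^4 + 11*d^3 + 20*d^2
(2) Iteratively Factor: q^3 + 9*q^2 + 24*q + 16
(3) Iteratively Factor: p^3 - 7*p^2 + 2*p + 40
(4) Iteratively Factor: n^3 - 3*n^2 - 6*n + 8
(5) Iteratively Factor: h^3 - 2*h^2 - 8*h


(1) = (d - 5)*(d^4 - 3*d^3 - 4*d^2) = (d - 5)*(d - 4)*(d^3 + d^2) = d*(d - 5)*(d - 4)*(d^2 + d) = d*(d - 5)*(d - 4)*(d + 1)*(d)
(2) = (q + 4)*(q^2 + 5*q + 4) = (q + 4)^2*(q + 1)
(3) = (p - 5)*(p^2 - 2*p - 8) = (p - 5)*(p - 4)*(p + 2)
(4) = (n - 1)*(n^2 - 2*n - 8) = (n - 4)*(n - 1)*(n + 2)
(5) = (h + 2)*(h^2 - 4*h) = h*(h + 2)*(h - 4)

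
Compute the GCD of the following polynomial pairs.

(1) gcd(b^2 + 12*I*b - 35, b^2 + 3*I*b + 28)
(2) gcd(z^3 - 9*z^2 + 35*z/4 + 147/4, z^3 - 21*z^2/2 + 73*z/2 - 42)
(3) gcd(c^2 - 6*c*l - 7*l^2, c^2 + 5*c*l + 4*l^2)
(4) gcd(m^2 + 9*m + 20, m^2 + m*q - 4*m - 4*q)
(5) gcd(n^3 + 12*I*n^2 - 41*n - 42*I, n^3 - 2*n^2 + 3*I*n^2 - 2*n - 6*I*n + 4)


(1) = gcd((b + 5*I)*(b + 7*I), (b - 4*I)*(b + 7*I)) = b + 7*I
(2) = gcd((z - 7)*(z - 7/2)*(z + 3/2), (z - 4)*(z - 7/2)*(z - 3)) = z - 7/2
(3) = c + l
(4) = gcd((m + 4)*(m + 5), (m - 4)*(m + q)) = 1
(5) = gcd((n + 2*I)*(n + 3*I)*(n + 7*I), (n - 2)*(n + I)*(n + 2*I)) = n + 2*I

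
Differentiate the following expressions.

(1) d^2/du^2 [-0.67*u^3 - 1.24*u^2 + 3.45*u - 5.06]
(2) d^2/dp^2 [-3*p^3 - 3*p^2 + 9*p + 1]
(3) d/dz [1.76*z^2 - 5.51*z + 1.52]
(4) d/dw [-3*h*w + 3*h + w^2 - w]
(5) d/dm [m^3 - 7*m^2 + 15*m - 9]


(1) = -4.02*u - 2.48
(2) = -18*p - 6
(3) = 3.52*z - 5.51
(4) = -3*h + 2*w - 1
(5) = 3*m^2 - 14*m + 15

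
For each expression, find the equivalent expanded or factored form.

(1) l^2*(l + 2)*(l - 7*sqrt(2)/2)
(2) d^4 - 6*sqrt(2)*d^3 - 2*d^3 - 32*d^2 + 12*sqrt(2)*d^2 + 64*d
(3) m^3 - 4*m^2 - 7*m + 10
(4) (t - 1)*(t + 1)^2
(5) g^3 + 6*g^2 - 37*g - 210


(1) = l^4 - 7*sqrt(2)*l^3/2 + 2*l^3 - 7*sqrt(2)*l^2
(2) = d*(d - 2)*(d - 8*sqrt(2))*(d + 2*sqrt(2))
(3) = (m - 5)*(m - 1)*(m + 2)
(4) = t^3 + t^2 - t - 1
(5) = (g - 6)*(g + 5)*(g + 7)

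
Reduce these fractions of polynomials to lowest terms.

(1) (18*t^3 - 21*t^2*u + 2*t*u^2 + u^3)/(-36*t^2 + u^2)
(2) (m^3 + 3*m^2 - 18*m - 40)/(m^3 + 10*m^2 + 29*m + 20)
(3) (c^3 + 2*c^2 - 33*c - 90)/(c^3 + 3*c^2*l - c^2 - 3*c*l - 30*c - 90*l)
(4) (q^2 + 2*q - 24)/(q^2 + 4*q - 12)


(1) = (-3*t^2 + 4*t*u - u^2)/(6*t - u)
(2) = (m^2 - 2*m - 8)/(m^2 + 5*m + 4)
(3) = (c + 3)/(c + 3*l)
(4) = (q - 4)/(q - 2)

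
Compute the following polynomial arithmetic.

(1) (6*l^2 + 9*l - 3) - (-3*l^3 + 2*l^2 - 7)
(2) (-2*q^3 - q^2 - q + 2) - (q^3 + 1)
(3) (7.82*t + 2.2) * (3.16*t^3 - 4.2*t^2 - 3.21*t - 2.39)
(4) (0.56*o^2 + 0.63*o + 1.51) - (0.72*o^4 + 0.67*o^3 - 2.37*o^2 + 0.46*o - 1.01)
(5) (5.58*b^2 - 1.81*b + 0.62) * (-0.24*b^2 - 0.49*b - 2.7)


(1) = 3*l^3 + 4*l^2 + 9*l + 4
(2) = -3*q^3 - q^2 - q + 1
(3) = 24.7112*t^4 - 25.892*t^3 - 34.3422*t^2 - 25.7518*t - 5.258
(4) = -0.72*o^4 - 0.67*o^3 + 2.93*o^2 + 0.17*o + 2.52
(5) = -1.3392*b^4 - 2.2998*b^3 - 14.3279*b^2 + 4.5832*b - 1.674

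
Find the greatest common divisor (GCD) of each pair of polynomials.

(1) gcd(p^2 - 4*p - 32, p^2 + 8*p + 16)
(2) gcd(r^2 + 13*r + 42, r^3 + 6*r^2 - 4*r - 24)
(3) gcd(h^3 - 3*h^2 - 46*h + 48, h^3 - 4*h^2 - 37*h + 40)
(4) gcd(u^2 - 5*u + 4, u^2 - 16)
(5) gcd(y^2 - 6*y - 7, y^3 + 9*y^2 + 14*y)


(1) = p + 4
(2) = gcd((r + 6)*(r + 7), (r - 2)*(r + 2)*(r + 6)) = r + 6
(3) = h^2 - 9*h + 8
(4) = gcd((u - 4)*(u - 1), (u - 4)*(u + 4)) = u - 4
(5) = 1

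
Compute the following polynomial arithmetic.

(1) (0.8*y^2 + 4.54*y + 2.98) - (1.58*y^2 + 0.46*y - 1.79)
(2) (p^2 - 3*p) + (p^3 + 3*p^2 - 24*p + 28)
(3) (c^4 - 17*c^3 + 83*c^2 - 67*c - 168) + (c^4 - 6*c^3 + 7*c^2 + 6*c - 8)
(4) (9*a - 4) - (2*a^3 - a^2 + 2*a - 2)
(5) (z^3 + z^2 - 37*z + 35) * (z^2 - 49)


(1) = -0.78*y^2 + 4.08*y + 4.77
(2) = p^3 + 4*p^2 - 27*p + 28
(3) = 2*c^4 - 23*c^3 + 90*c^2 - 61*c - 176
(4) = -2*a^3 + a^2 + 7*a - 2
(5) = z^5 + z^4 - 86*z^3 - 14*z^2 + 1813*z - 1715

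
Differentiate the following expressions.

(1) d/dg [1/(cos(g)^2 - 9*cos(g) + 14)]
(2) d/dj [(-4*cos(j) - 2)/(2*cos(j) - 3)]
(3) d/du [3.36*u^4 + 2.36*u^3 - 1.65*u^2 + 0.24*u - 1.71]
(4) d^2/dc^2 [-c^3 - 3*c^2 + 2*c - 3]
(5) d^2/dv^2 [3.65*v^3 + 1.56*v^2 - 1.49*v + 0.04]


(1) = (2*cos(g) - 9)*sin(g)/(cos(g)^2 - 9*cos(g) + 14)^2
(2) = -16*sin(j)/(2*cos(j) - 3)^2
(3) = 13.44*u^3 + 7.08*u^2 - 3.3*u + 0.24
(4) = -6*c - 6
(5) = 21.9*v + 3.12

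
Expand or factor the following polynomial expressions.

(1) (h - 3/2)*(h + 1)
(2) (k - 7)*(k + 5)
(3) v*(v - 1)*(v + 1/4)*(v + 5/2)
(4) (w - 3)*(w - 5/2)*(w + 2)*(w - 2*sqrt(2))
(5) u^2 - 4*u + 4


(1) = h^2 - h/2 - 3/2
(2) = k^2 - 2*k - 35
(3) = v^4 + 7*v^3/4 - 17*v^2/8 - 5*v/8
(4) = w^4 - 7*w^3/2 - 2*sqrt(2)*w^3 - 7*w^2/2 + 7*sqrt(2)*w^2 + 7*sqrt(2)*w + 15*w - 30*sqrt(2)
(5) = (u - 2)^2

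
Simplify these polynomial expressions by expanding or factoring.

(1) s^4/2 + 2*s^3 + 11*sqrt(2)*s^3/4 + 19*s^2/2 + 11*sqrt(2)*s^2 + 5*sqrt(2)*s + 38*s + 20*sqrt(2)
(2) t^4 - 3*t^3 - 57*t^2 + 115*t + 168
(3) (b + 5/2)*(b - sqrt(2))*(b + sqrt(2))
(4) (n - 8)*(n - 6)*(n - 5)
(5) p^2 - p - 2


(1) = (s/2 + sqrt(2)/2)*(s + 4)*(s + 2*sqrt(2))*(s + 5*sqrt(2)/2)
(2) = (t - 8)*(t - 3)*(t + 1)*(t + 7)
(3) = b^3 + 5*b^2/2 - 2*b - 5
(4) = n^3 - 19*n^2 + 118*n - 240
(5) = (p - 2)*(p + 1)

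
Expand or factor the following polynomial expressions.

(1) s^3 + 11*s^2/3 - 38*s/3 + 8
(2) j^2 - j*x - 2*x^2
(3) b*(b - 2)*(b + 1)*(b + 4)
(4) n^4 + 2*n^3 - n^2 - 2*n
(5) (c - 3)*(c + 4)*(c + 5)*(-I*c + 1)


(1) = (s - 4/3)*(s - 1)*(s + 6)
(2) = (j - 2*x)*(j + x)
(3) = b^4 + 3*b^3 - 6*b^2 - 8*b
(4) = n*(n - 1)*(n + 1)*(n + 2)
(5) = -I*c^4 + c^3 - 6*I*c^3 + 6*c^2 + 7*I*c^2 - 7*c + 60*I*c - 60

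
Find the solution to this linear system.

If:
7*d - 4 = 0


Then:
d = 4/7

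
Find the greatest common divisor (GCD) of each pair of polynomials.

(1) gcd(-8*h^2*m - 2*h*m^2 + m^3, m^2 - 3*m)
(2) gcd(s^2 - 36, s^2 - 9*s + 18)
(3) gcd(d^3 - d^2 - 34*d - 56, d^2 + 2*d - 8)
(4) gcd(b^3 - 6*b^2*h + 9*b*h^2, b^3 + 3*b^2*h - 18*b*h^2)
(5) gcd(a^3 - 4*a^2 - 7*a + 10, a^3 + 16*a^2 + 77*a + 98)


(1) = m
(2) = gcd((s - 6)*(s + 6), (s - 6)*(s - 3)) = s - 6
(3) = gcd((d - 7)*(d + 2)*(d + 4), (d - 2)*(d + 4)) = d + 4
(4) = b^2 - 3*b*h
(5) = a + 2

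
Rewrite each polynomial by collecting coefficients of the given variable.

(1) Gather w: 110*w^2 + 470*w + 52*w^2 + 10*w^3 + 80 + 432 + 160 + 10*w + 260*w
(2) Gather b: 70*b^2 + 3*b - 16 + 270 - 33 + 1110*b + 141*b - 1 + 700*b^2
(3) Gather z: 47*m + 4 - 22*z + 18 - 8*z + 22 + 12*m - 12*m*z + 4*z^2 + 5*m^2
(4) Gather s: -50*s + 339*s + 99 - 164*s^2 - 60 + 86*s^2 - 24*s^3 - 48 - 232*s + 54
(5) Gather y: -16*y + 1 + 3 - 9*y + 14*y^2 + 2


(1) = 10*w^3 + 162*w^2 + 740*w + 672
(2) = 770*b^2 + 1254*b + 220
(3) = 5*m^2 + 59*m + 4*z^2 + z*(-12*m - 30) + 44
(4) = -24*s^3 - 78*s^2 + 57*s + 45
(5) = 14*y^2 - 25*y + 6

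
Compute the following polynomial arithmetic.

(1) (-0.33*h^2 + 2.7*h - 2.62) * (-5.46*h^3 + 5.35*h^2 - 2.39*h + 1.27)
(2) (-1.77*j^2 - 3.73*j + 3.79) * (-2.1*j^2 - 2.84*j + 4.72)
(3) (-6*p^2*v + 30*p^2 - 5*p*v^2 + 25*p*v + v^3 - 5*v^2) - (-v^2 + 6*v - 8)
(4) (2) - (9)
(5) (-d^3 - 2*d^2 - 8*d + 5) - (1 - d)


(1) = 1.8018*h^5 - 16.5075*h^4 + 29.5389*h^3 - 20.8891*h^2 + 9.6908*h - 3.3274
(2) = 3.717*j^4 + 12.8598*j^3 - 5.7202*j^2 - 28.3692*j + 17.8888
(3) = -6*p^2*v + 30*p^2 - 5*p*v^2 + 25*p*v + v^3 - 4*v^2 - 6*v + 8
(4) = -7
(5) = -d^3 - 2*d^2 - 7*d + 4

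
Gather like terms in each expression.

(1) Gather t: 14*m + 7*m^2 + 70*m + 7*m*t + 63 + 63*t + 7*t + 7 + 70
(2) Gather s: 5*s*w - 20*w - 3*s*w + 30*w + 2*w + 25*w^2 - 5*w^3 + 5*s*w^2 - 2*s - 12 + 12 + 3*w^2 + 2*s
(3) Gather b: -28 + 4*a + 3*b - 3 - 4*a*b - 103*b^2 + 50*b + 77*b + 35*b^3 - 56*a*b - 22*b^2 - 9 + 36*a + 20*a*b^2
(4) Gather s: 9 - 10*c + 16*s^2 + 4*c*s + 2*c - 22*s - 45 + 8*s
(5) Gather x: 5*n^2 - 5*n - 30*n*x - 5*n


(1) = 7*m^2 + 84*m + t*(7*m + 70) + 140
(2) = s*(5*w^2 + 2*w) - 5*w^3 + 28*w^2 + 12*w
(3) = 40*a + 35*b^3 + b^2*(20*a - 125) + b*(130 - 60*a) - 40
(4) = -8*c + 16*s^2 + s*(4*c - 14) - 36
(5) = 5*n^2 - 30*n*x - 10*n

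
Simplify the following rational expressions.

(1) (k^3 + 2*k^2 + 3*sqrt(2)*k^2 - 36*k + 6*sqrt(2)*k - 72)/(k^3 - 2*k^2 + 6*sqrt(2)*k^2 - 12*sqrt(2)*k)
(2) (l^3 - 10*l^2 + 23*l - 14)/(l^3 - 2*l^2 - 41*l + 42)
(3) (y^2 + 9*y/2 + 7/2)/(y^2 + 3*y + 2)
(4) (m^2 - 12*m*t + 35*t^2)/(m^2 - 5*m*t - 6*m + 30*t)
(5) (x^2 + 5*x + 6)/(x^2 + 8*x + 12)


(1) = (k^2 + k*(2 - 3*sqrt(2)) - 6*sqrt(2))/(k^2 - 2*k)
(2) = (l - 2)/(l + 6)
(3) = (2*y + 7)/(2*y + 4)
(4) = (m - 7*t)/(m - 6)
(5) = (x + 3)/(x + 6)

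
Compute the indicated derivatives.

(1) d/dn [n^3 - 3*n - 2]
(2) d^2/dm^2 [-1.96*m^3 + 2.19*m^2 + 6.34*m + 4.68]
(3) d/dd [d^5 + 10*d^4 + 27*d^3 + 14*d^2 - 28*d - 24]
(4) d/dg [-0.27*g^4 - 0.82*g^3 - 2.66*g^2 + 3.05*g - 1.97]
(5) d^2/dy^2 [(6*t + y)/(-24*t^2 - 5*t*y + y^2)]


(1) = 3*n^2 - 3
(2) = 4.38 - 11.76*m
(3) = 5*d^4 + 40*d^3 + 81*d^2 + 28*d - 28
(4) = -1.08*g^3 - 2.46*g^2 - 5.32*g + 3.05
(5) = 2*((-t - 3*y)*(24*t^2 + 5*t*y - y^2) - (5*t - 2*y)^2*(6*t + y))/(24*t^2 + 5*t*y - y^2)^3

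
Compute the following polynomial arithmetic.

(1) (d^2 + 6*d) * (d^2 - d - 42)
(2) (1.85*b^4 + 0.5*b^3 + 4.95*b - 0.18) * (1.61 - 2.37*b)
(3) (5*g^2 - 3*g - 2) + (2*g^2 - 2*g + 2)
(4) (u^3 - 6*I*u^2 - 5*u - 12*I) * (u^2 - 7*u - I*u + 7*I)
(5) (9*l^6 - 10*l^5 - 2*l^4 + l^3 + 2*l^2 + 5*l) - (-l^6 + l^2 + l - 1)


(1) = d^4 + 5*d^3 - 48*d^2 - 252*d
(2) = -4.3845*b^5 + 1.7935*b^4 + 0.805*b^3 - 11.7315*b^2 + 8.3961*b - 0.2898
(3) = 7*g^2 - 5*g
(4) = u^5 - 7*u^4 - 7*I*u^4 - 11*u^3 + 49*I*u^3 + 77*u^2 - 7*I*u^2 - 12*u + 49*I*u + 84
(5) = 10*l^6 - 10*l^5 - 2*l^4 + l^3 + l^2 + 4*l + 1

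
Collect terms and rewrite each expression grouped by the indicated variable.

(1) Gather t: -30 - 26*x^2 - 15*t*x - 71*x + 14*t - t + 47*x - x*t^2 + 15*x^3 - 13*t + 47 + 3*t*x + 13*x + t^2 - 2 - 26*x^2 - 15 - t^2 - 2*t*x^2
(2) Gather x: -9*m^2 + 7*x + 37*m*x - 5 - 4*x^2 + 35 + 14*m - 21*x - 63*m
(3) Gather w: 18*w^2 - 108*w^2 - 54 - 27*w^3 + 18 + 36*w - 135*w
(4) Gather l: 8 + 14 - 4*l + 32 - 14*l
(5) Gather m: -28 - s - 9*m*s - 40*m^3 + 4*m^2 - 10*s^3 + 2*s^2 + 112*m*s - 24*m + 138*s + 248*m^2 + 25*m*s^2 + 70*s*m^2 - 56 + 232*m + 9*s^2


(1) = -t^2*x + t*(-2*x^2 - 12*x) + 15*x^3 - 52*x^2 - 11*x
(2) = -9*m^2 - 49*m - 4*x^2 + x*(37*m - 14) + 30
(3) = -27*w^3 - 90*w^2 - 99*w - 36
(4) = 54 - 18*l
(5) = -40*m^3 + m^2*(70*s + 252) + m*(25*s^2 + 103*s + 208) - 10*s^3 + 11*s^2 + 137*s - 84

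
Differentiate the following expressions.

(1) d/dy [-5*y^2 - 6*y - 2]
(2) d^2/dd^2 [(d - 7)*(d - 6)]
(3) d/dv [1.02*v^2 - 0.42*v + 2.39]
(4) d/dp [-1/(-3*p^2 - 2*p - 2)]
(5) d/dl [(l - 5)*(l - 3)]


(1) = -10*y - 6
(2) = 2
(3) = 2.04*v - 0.42
(4) = 2*(-3*p - 1)/(3*p^2 + 2*p + 2)^2
(5) = 2*l - 8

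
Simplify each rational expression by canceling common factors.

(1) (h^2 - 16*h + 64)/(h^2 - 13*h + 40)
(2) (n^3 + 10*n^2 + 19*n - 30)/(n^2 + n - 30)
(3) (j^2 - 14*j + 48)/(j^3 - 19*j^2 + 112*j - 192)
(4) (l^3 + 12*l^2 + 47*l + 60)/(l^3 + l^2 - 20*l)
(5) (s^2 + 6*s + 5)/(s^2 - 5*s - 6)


(1) = (h - 8)/(h - 5)
(2) = (n^2 + 4*n - 5)/(n - 5)
(3) = (j - 6)/(j^2 - 11*j + 24)
(4) = (l^2 + 7*l + 12)/(l^2 - 4*l)
(5) = (s + 5)/(s - 6)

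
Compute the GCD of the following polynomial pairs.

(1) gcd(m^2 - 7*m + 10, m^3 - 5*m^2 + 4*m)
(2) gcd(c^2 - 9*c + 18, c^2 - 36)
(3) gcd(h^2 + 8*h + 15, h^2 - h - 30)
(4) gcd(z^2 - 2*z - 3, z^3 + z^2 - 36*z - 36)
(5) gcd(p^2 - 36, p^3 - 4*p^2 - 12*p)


(1) = gcd((m - 5)*(m - 2), m*(m - 4)*(m - 1)) = 1
(2) = gcd((c - 6)*(c - 3), (c - 6)*(c + 6)) = c - 6
(3) = h + 5
(4) = z + 1
(5) = gcd((p - 6)*(p + 6), p*(p - 6)*(p + 2)) = p - 6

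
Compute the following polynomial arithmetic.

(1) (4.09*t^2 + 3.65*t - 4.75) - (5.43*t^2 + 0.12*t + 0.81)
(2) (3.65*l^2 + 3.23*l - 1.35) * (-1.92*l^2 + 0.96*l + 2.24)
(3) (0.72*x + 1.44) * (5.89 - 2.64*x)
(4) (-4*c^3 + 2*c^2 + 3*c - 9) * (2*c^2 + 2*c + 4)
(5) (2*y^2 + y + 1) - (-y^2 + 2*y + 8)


(1) = -1.34*t^2 + 3.53*t - 5.56
(2) = -7.008*l^4 - 2.6976*l^3 + 13.8688*l^2 + 5.9392*l - 3.024
(3) = -1.9008*x^2 + 0.4392*x + 8.4816
(4) = -8*c^5 - 4*c^4 - 6*c^3 - 4*c^2 - 6*c - 36
(5) = 3*y^2 - y - 7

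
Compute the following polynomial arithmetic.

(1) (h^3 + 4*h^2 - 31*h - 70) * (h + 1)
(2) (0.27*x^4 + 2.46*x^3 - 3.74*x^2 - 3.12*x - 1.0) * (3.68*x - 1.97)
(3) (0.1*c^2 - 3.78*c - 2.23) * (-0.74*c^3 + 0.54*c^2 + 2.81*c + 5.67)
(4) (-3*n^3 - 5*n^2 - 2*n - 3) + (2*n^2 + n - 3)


(1) = h^4 + 5*h^3 - 27*h^2 - 101*h - 70
(2) = 0.9936*x^5 + 8.5209*x^4 - 18.6094*x^3 - 4.1138*x^2 + 2.4664*x + 1.97
(3) = -0.074*c^5 + 2.8512*c^4 - 0.11*c^3 - 11.259*c^2 - 27.6989*c - 12.6441
(4) = -3*n^3 - 3*n^2 - n - 6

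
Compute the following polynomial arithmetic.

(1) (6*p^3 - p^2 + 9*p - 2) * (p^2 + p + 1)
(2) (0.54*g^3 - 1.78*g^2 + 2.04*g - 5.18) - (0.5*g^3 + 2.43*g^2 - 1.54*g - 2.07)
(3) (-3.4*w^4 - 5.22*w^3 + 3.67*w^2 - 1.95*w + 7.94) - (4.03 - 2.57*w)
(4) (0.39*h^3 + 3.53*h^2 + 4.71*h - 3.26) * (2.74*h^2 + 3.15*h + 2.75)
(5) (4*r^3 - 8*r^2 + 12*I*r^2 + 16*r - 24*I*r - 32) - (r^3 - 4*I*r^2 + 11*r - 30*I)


(1) = 6*p^5 + 5*p^4 + 14*p^3 + 6*p^2 + 7*p - 2
(2) = 0.04*g^3 - 4.21*g^2 + 3.58*g - 3.11
(3) = -3.4*w^4 - 5.22*w^3 + 3.67*w^2 + 0.62*w + 3.91
(4) = 1.0686*h^5 + 10.9007*h^4 + 25.0974*h^3 + 15.6116*h^2 + 2.6835*h - 8.965
(5) = 3*r^3 - 8*r^2 + 16*I*r^2 + 5*r - 24*I*r - 32 + 30*I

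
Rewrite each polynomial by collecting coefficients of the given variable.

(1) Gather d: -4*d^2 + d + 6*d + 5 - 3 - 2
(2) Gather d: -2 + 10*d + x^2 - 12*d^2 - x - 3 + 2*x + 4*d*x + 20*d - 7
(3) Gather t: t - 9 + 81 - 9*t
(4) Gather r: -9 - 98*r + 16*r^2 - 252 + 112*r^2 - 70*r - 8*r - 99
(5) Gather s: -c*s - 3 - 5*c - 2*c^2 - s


(1) = -4*d^2 + 7*d
(2) = -12*d^2 + d*(4*x + 30) + x^2 + x - 12
(3) = 72 - 8*t
(4) = 128*r^2 - 176*r - 360
(5) = -2*c^2 - 5*c + s*(-c - 1) - 3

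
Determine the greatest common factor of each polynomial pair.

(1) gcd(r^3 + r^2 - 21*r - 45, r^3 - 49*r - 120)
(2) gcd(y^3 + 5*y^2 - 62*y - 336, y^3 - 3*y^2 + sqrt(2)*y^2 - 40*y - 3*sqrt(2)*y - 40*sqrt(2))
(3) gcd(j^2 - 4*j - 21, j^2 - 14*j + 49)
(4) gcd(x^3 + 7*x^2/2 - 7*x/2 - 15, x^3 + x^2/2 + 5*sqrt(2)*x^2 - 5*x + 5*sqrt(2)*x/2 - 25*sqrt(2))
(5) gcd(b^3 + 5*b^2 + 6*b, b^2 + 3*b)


(1) = r + 3
(2) = y - 8
(3) = gcd((j - 7)*(j + 3), (j - 7)^2) = j - 7
(4) = x^2 + x/2 - 5
(5) = gcd(b*(b + 2)*(b + 3), b*(b + 3)) = b^2 + 3*b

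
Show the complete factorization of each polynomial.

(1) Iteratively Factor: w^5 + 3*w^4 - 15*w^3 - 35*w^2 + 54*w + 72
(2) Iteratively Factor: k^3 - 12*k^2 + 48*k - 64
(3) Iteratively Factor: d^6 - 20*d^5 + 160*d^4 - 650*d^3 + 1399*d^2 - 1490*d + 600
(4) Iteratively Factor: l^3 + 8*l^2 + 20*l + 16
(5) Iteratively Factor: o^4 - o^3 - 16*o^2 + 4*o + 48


(1) = (w + 4)*(w^4 - w^3 - 11*w^2 + 9*w + 18) = (w - 3)*(w + 4)*(w^3 + 2*w^2 - 5*w - 6) = (w - 3)*(w + 3)*(w + 4)*(w^2 - w - 2) = (w - 3)*(w - 2)*(w + 3)*(w + 4)*(w + 1)
(2) = (k - 4)*(k^2 - 8*k + 16) = (k - 4)^2*(k - 4)
(3) = (d - 1)*(d^5 - 19*d^4 + 141*d^3 - 509*d^2 + 890*d - 600) = (d - 2)*(d - 1)*(d^4 - 17*d^3 + 107*d^2 - 295*d + 300) = (d - 5)*(d - 2)*(d - 1)*(d^3 - 12*d^2 + 47*d - 60) = (d - 5)^2*(d - 2)*(d - 1)*(d^2 - 7*d + 12) = (d - 5)^2*(d - 4)*(d - 2)*(d - 1)*(d - 3)
(4) = (l + 2)*(l^2 + 6*l + 8) = (l + 2)^2*(l + 4)
(5) = (o - 2)*(o^3 + o^2 - 14*o - 24) = (o - 4)*(o - 2)*(o^2 + 5*o + 6) = (o - 4)*(o - 2)*(o + 3)*(o + 2)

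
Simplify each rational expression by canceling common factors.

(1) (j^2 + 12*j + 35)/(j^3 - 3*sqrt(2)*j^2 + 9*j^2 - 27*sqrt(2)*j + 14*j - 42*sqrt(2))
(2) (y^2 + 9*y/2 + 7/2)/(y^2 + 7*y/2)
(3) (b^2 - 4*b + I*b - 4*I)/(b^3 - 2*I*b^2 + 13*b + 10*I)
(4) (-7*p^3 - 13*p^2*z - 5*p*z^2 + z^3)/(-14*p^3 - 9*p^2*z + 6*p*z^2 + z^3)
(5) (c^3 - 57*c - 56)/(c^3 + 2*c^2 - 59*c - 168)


(1) = (j + 5)/(j^2 + j*(2 - 3*sqrt(2)) - 6*sqrt(2))
(2) = (y + 1)/y
(3) = (b - 4)/(b^2 - 3*I*b + 10)
(4) = (-7*p^2 - 6*p*z + z^2)/(-14*p^2 + 5*p*z + z^2)
(5) = (c + 1)/(c + 3)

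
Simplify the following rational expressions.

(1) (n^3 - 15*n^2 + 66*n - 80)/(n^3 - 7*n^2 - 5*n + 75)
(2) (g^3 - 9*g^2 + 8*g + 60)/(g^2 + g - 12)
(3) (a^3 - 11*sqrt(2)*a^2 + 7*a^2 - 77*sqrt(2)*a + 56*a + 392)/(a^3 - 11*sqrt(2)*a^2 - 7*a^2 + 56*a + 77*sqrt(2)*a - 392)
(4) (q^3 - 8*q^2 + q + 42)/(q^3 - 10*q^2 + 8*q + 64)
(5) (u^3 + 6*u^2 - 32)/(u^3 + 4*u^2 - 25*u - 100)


(1) = (n^2 - 10*n + 16)/(n^2 - 2*n - 15)
(2) = (g^3 - 9*g^2 + 8*g + 60)/(g^2 + g - 12)
(3) = (a + 7)/(a - 7)
(4) = (q^2 - 10*q + 21)/(q^2 - 12*q + 32)
(5) = (u^2 + 2*u - 8)/(u^2 - 25)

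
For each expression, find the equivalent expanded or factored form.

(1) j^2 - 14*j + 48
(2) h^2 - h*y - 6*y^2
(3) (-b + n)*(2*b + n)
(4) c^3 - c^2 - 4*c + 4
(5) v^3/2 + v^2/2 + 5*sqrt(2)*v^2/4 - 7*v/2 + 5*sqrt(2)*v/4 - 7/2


(1) = (j - 8)*(j - 6)
(2) = (h - 3*y)*(h + 2*y)
(3) = -2*b^2 + b*n + n^2
(4) = (c - 2)*(c - 1)*(c + 2)
(5) = (v/2 + 1/2)*(v - sqrt(2))*(v + 7*sqrt(2)/2)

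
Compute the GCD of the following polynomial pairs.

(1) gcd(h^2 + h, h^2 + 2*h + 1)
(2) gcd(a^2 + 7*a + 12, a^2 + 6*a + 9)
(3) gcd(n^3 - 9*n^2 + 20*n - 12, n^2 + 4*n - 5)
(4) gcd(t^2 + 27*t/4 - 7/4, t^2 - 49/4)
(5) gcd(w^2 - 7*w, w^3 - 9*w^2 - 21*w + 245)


(1) = gcd(h*(h + 1), (h + 1)^2) = h + 1
(2) = gcd((a + 3)*(a + 4), (a + 3)^2) = a + 3
(3) = n - 1
(4) = gcd((t - 1/4)*(t + 7), (t - 7/2)*(t + 7/2)) = 1
(5) = gcd(w*(w - 7), (w - 7)^2*(w + 5)) = w - 7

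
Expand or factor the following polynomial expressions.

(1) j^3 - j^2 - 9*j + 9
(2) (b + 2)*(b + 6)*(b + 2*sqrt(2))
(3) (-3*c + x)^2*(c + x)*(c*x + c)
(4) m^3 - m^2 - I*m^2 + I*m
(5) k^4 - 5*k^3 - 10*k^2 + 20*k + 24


(1) = (j - 3)*(j - 1)*(j + 3)
(2) = b^3 + 2*sqrt(2)*b^2 + 8*b^2 + 12*b + 16*sqrt(2)*b + 24*sqrt(2)
(3) = 9*c^4*x + 9*c^4 + 3*c^3*x^2 + 3*c^3*x - 5*c^2*x^3 - 5*c^2*x^2 + c*x^4 + c*x^3
(4) = m*(m - 1)*(m - I)
(5) = (k - 6)*(k - 2)*(k + 1)*(k + 2)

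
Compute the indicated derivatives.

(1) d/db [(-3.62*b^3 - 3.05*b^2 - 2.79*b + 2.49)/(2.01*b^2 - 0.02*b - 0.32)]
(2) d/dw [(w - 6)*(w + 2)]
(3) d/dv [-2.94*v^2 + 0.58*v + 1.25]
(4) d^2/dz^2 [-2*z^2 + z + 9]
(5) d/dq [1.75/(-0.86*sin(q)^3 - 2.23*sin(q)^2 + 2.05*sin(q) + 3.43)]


(1) = (-7.2762*b^4 + 0.1448*b^3 + 9.1441*b^2 - 8.0578*b + 0.9426)/(4.0401*b^4 - 0.0804*b^3 - 1.286*b^2 + 0.0128*b + 0.1024)
(2) = 2*w - 4
(3) = 0.58 - 5.88*v
(4) = -4
(5) = (4.515*sin(q)^2 + 7.805*sin(q) - 3.5875)*cos(q)/(0.86*sin(q)^3 + 2.23*sin(q)^2 - 2.05*sin(q) - 3.43)^2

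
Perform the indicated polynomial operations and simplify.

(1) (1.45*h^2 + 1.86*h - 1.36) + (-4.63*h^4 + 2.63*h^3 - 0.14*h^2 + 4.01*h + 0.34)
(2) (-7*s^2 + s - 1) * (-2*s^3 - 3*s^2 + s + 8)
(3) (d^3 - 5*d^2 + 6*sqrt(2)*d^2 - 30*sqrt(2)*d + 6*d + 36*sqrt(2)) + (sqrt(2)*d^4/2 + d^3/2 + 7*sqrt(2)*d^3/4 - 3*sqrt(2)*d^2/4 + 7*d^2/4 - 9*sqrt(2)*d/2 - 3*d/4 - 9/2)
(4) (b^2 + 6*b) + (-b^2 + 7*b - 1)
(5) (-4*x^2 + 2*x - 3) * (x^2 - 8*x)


(1) = -4.63*h^4 + 2.63*h^3 + 1.31*h^2 + 5.87*h - 1.02
(2) = 14*s^5 + 19*s^4 - 8*s^3 - 52*s^2 + 7*s - 8
(3) = sqrt(2)*d^4/2 + 3*d^3/2 + 7*sqrt(2)*d^3/4 - 13*d^2/4 + 21*sqrt(2)*d^2/4 - 69*sqrt(2)*d/2 + 21*d/4 - 9/2 + 36*sqrt(2)
(4) = 13*b - 1
(5) = -4*x^4 + 34*x^3 - 19*x^2 + 24*x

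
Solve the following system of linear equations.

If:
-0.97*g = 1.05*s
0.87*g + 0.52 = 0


Then:
g = -0.60
s = 0.55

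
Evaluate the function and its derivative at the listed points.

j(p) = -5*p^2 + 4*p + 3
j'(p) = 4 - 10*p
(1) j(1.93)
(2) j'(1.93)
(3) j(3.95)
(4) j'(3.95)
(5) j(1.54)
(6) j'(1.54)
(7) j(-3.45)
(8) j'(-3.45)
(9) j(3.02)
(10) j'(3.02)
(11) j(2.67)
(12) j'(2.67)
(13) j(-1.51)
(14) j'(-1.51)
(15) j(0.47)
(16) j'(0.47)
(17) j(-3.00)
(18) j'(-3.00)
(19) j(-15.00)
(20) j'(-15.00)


(1) = -7.90
(2) = -15.30
(3) = -59.21
(4) = -35.50
(5) = -2.70
(6) = -11.40
(7) = -70.31
(8) = 38.50
(9) = -30.52
(10) = -26.20
(11) = -21.96
(12) = -22.70
(13) = -14.44
(14) = 19.10
(15) = 3.78
(16) = -0.70
(17) = -54.00
(18) = 34.00
(19) = -1182.00
(20) = 154.00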